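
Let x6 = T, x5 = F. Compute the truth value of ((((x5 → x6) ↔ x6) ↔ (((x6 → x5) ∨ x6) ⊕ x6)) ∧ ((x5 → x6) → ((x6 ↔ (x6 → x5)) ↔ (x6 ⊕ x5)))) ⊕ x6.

Substituting x6=T, x5=F:
x5 → x6 = F → T = T
(x5 → x6) ↔ x6 = T ↔ T = T
x6 → x5 = T → F = F
(x6 → x5) ∨ x6 = F ∨ T = T
((x6 → x5) ∨ x6) ⊕ x6 = T ⊕ T = F
((x5 → x6) ↔ x6) ↔ (((x6 → x5) ∨ x6) ⊕ x6) = T ↔ F = F
x5 → x6 = F → T = T
x6 → x5 = T → F = F
x6 ↔ (x6 → x5) = T ↔ F = F
x6 ⊕ x5 = T ⊕ F = T
(x6 ↔ (x6 → x5)) ↔ (x6 ⊕ x5) = F ↔ T = F
(x5 → x6) → ((x6 ↔ (x6 → x5)) ↔ (x6 ⊕ x5)) = T → F = F
(((x5 → x6) ↔ x6) ↔ (((x6 → x5) ∨ x6) ⊕ x6)) ∧ ((x5 → x6) → ((x6 ↔ (x6 → x5)) ↔ (x6 ⊕ x5))) = F ∧ F = F
((((x5 → x6) ↔ x6) ↔ (((x6 → x5) ∨ x6) ⊕ x6)) ∧ ((x5 → x6) → ((x6 ↔ (x6 → x5)) ↔ (x6 ⊕ x5)))) ⊕ x6 = F ⊕ T = T

T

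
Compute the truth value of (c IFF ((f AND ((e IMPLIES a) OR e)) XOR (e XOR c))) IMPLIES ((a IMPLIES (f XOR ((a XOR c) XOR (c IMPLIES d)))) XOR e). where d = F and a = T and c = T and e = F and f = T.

e IMPLIES a = F IMPLIES T = T
(e IMPLIES a) OR e = T OR F = T
f AND ((e IMPLIES a) OR e) = T AND T = T
e XOR c = F XOR T = T
(f AND ((e IMPLIES a) OR e)) XOR (e XOR c) = T XOR T = F
c IFF ((f AND ((e IMPLIES a) OR e)) XOR (e XOR c)) = T IFF F = F
a XOR c = T XOR T = F
c IMPLIES d = T IMPLIES F = F
(a XOR c) XOR (c IMPLIES d) = F XOR F = F
f XOR ((a XOR c) XOR (c IMPLIES d)) = T XOR F = T
a IMPLIES (f XOR ((a XOR c) XOR (c IMPLIES d))) = T IMPLIES T = T
(a IMPLIES (f XOR ((a XOR c) XOR (c IMPLIES d)))) XOR e = T XOR F = T
(c IFF ((f AND ((e IMPLIES a) OR e)) XOR (e XOR c))) IMPLIES ((a IMPLIES (f XOR ((a XOR c) XOR (c IMPLIES d)))) XOR e) = F IMPLIES T = T

T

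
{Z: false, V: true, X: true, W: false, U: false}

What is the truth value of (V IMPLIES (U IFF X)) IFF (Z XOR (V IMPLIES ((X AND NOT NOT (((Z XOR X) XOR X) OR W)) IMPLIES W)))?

false

Substituting Z=false, V=true, X=true, W=false, U=false:
U IFF X = false IFF true = false
V IMPLIES (U IFF X) = true IMPLIES false = false
Z XOR X = false XOR true = true
(Z XOR X) XOR X = true XOR true = false
((Z XOR X) XOR X) OR W = false OR false = false
NOT (((Z XOR X) XOR X) OR W) = NOT false = true
NOT NOT (((Z XOR X) XOR X) OR W) = NOT true = false
X AND NOT NOT (((Z XOR X) XOR X) OR W) = true AND false = false
(X AND NOT NOT (((Z XOR X) XOR X) OR W)) IMPLIES W = false IMPLIES false = true
V IMPLIES ((X AND NOT NOT (((Z XOR X) XOR X) OR W)) IMPLIES W) = true IMPLIES true = true
Z XOR (V IMPLIES ((X AND NOT NOT (((Z XOR X) XOR X) OR W)) IMPLIES W)) = false XOR true = true
(V IMPLIES (U IFF X)) IFF (Z XOR (V IMPLIES ((X AND NOT NOT (((Z XOR X) XOR X) OR W)) IMPLIES W))) = false IFF true = false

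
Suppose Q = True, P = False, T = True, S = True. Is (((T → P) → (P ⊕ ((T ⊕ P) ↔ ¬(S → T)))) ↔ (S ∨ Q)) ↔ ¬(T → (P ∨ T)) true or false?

False

T → P = True → False = False
T ⊕ P = True ⊕ False = True
S → T = True → True = True
¬(S → T) = ¬True = False
(T ⊕ P) ↔ ¬(S → T) = True ↔ False = False
P ⊕ ((T ⊕ P) ↔ ¬(S → T)) = False ⊕ False = False
(T → P) → (P ⊕ ((T ⊕ P) ↔ ¬(S → T))) = False → False = True
S ∨ Q = True ∨ True = True
((T → P) → (P ⊕ ((T ⊕ P) ↔ ¬(S → T)))) ↔ (S ∨ Q) = True ↔ True = True
P ∨ T = False ∨ True = True
T → (P ∨ T) = True → True = True
¬(T → (P ∨ T)) = ¬True = False
(((T → P) → (P ⊕ ((T ⊕ P) ↔ ¬(S → T)))) ↔ (S ∨ Q)) ↔ ¬(T → (P ∨ T)) = True ↔ False = False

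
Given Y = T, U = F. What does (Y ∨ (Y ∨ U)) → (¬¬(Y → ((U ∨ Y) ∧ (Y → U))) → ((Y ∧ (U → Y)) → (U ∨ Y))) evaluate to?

Y ∨ U = T ∨ F = T
Y ∨ (Y ∨ U) = T ∨ T = T
U ∨ Y = F ∨ T = T
Y → U = T → F = F
(U ∨ Y) ∧ (Y → U) = T ∧ F = F
Y → ((U ∨ Y) ∧ (Y → U)) = T → F = F
¬(Y → ((U ∨ Y) ∧ (Y → U))) = ¬F = T
¬¬(Y → ((U ∨ Y) ∧ (Y → U))) = ¬T = F
U → Y = F → T = T
Y ∧ (U → Y) = T ∧ T = T
U ∨ Y = F ∨ T = T
(Y ∧ (U → Y)) → (U ∨ Y) = T → T = T
¬¬(Y → ((U ∨ Y) ∧ (Y → U))) → ((Y ∧ (U → Y)) → (U ∨ Y)) = F → T = T
(Y ∨ (Y ∨ U)) → (¬¬(Y → ((U ∨ Y) ∧ (Y → U))) → ((Y ∧ (U → Y)) → (U ∨ Y))) = T → T = T

T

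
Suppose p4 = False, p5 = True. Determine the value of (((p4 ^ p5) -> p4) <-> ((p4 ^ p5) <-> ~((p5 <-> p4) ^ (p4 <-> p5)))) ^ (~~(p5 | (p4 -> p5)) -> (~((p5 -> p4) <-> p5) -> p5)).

True

p4 ^ p5 = False ^ True = True
(p4 ^ p5) -> p4 = True -> False = False
p4 ^ p5 = False ^ True = True
p5 <-> p4 = True <-> False = False
p4 <-> p5 = False <-> True = False
(p5 <-> p4) ^ (p4 <-> p5) = False ^ False = False
~((p5 <-> p4) ^ (p4 <-> p5)) = ~False = True
(p4 ^ p5) <-> ~((p5 <-> p4) ^ (p4 <-> p5)) = True <-> True = True
((p4 ^ p5) -> p4) <-> ((p4 ^ p5) <-> ~((p5 <-> p4) ^ (p4 <-> p5))) = False <-> True = False
p4 -> p5 = False -> True = True
p5 | (p4 -> p5) = True | True = True
~(p5 | (p4 -> p5)) = ~True = False
~~(p5 | (p4 -> p5)) = ~False = True
p5 -> p4 = True -> False = False
(p5 -> p4) <-> p5 = False <-> True = False
~((p5 -> p4) <-> p5) = ~False = True
~((p5 -> p4) <-> p5) -> p5 = True -> True = True
~~(p5 | (p4 -> p5)) -> (~((p5 -> p4) <-> p5) -> p5) = True -> True = True
(((p4 ^ p5) -> p4) <-> ((p4 ^ p5) <-> ~((p5 <-> p4) ^ (p4 <-> p5)))) ^ (~~(p5 | (p4 -> p5)) -> (~((p5 -> p4) <-> p5) -> p5)) = False ^ True = True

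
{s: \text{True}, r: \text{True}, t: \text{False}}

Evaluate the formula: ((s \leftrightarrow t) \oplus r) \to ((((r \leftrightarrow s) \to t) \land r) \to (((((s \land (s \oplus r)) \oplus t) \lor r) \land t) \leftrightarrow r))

\text{True}

s \leftrightarrow t = \text{True} \leftrightarrow \text{False} = \text{False}
(s \leftrightarrow t) \oplus r = \text{False} \oplus \text{True} = \text{True}
r \leftrightarrow s = \text{True} \leftrightarrow \text{True} = \text{True}
(r \leftrightarrow s) \to t = \text{True} \to \text{False} = \text{False}
((r \leftrightarrow s) \to t) \land r = \text{False} \land \text{True} = \text{False}
s \oplus r = \text{True} \oplus \text{True} = \text{False}
s \land (s \oplus r) = \text{True} \land \text{False} = \text{False}
(s \land (s \oplus r)) \oplus t = \text{False} \oplus \text{False} = \text{False}
((s \land (s \oplus r)) \oplus t) \lor r = \text{False} \lor \text{True} = \text{True}
(((s \land (s \oplus r)) \oplus t) \lor r) \land t = \text{True} \land \text{False} = \text{False}
((((s \land (s \oplus r)) \oplus t) \lor r) \land t) \leftrightarrow r = \text{False} \leftrightarrow \text{True} = \text{False}
(((r \leftrightarrow s) \to t) \land r) \to (((((s \land (s \oplus r)) \oplus t) \lor r) \land t) \leftrightarrow r) = \text{False} \to \text{False} = \text{True}
((s \leftrightarrow t) \oplus r) \to ((((r \leftrightarrow s) \to t) \land r) \to (((((s \land (s \oplus r)) \oplus t) \lor r) \land t) \leftrightarrow r)) = \text{True} \to \text{True} = \text{True}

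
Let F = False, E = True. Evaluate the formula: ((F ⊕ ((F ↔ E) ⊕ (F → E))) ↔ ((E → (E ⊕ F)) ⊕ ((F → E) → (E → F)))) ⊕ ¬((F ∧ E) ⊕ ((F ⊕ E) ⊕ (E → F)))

True

F ↔ E = False ↔ True = False
F → E = False → True = True
(F ↔ E) ⊕ (F → E) = False ⊕ True = True
F ⊕ ((F ↔ E) ⊕ (F → E)) = False ⊕ True = True
E ⊕ F = True ⊕ False = True
E → (E ⊕ F) = True → True = True
F → E = False → True = True
E → F = True → False = False
(F → E) → (E → F) = True → False = False
(E → (E ⊕ F)) ⊕ ((F → E) → (E → F)) = True ⊕ False = True
(F ⊕ ((F ↔ E) ⊕ (F → E))) ↔ ((E → (E ⊕ F)) ⊕ ((F → E) → (E → F))) = True ↔ True = True
F ∧ E = False ∧ True = False
F ⊕ E = False ⊕ True = True
E → F = True → False = False
(F ⊕ E) ⊕ (E → F) = True ⊕ False = True
(F ∧ E) ⊕ ((F ⊕ E) ⊕ (E → F)) = False ⊕ True = True
¬((F ∧ E) ⊕ ((F ⊕ E) ⊕ (E → F))) = ¬True = False
((F ⊕ ((F ↔ E) ⊕ (F → E))) ↔ ((E → (E ⊕ F)) ⊕ ((F → E) → (E → F)))) ⊕ ¬((F ∧ E) ⊕ ((F ⊕ E) ⊕ (E → F))) = True ⊕ False = True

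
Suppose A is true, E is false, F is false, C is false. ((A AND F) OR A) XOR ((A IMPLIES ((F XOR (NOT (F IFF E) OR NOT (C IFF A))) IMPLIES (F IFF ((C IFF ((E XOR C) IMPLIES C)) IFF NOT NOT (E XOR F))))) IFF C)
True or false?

false

A AND F = true AND false = false
(A AND F) OR A = false OR true = true
F IFF E = false IFF false = true
NOT (F IFF E) = NOT true = false
C IFF A = false IFF true = false
NOT (C IFF A) = NOT false = true
NOT (F IFF E) OR NOT (C IFF A) = false OR true = true
F XOR (NOT (F IFF E) OR NOT (C IFF A)) = false XOR true = true
E XOR C = false XOR false = false
(E XOR C) IMPLIES C = false IMPLIES false = true
C IFF ((E XOR C) IMPLIES C) = false IFF true = false
E XOR F = false XOR false = false
NOT (E XOR F) = NOT false = true
NOT NOT (E XOR F) = NOT true = false
(C IFF ((E XOR C) IMPLIES C)) IFF NOT NOT (E XOR F) = false IFF false = true
F IFF ((C IFF ((E XOR C) IMPLIES C)) IFF NOT NOT (E XOR F)) = false IFF true = false
(F XOR (NOT (F IFF E) OR NOT (C IFF A))) IMPLIES (F IFF ((C IFF ((E XOR C) IMPLIES C)) IFF NOT NOT (E XOR F))) = true IMPLIES false = false
A IMPLIES ((F XOR (NOT (F IFF E) OR NOT (C IFF A))) IMPLIES (F IFF ((C IFF ((E XOR C) IMPLIES C)) IFF NOT NOT (E XOR F)))) = true IMPLIES false = false
(A IMPLIES ((F XOR (NOT (F IFF E) OR NOT (C IFF A))) IMPLIES (F IFF ((C IFF ((E XOR C) IMPLIES C)) IFF NOT NOT (E XOR F))))) IFF C = false IFF false = true
((A AND F) OR A) XOR ((A IMPLIES ((F XOR (NOT (F IFF E) OR NOT (C IFF A))) IMPLIES (F IFF ((C IFF ((E XOR C) IMPLIES C)) IFF NOT NOT (E XOR F))))) IFF C) = true XOR true = false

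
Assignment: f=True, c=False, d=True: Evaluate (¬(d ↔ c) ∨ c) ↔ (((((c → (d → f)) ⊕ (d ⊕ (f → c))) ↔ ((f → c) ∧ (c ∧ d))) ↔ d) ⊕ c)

True

d ↔ c = True ↔ False = False
¬(d ↔ c) = ¬False = True
¬(d ↔ c) ∨ c = True ∨ False = True
d → f = True → True = True
c → (d → f) = False → True = True
f → c = True → False = False
d ⊕ (f → c) = True ⊕ False = True
(c → (d → f)) ⊕ (d ⊕ (f → c)) = True ⊕ True = False
f → c = True → False = False
c ∧ d = False ∧ True = False
(f → c) ∧ (c ∧ d) = False ∧ False = False
((c → (d → f)) ⊕ (d ⊕ (f → c))) ↔ ((f → c) ∧ (c ∧ d)) = False ↔ False = True
(((c → (d → f)) ⊕ (d ⊕ (f → c))) ↔ ((f → c) ∧ (c ∧ d))) ↔ d = True ↔ True = True
((((c → (d → f)) ⊕ (d ⊕ (f → c))) ↔ ((f → c) ∧ (c ∧ d))) ↔ d) ⊕ c = True ⊕ False = True
(¬(d ↔ c) ∨ c) ↔ (((((c → (d → f)) ⊕ (d ⊕ (f → c))) ↔ ((f → c) ∧ (c ∧ d))) ↔ d) ⊕ c) = True ↔ True = True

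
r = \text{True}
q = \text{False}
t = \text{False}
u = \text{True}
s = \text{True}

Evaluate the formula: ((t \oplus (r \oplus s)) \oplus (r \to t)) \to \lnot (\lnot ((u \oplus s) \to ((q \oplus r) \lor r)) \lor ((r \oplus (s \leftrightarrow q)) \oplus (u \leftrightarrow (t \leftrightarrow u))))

r \oplus s = \text{True} \oplus \text{True} = \text{False}
t \oplus (r \oplus s) = \text{False} \oplus \text{False} = \text{False}
r \to t = \text{True} \to \text{False} = \text{False}
(t \oplus (r \oplus s)) \oplus (r \to t) = \text{False} \oplus \text{False} = \text{False}
u \oplus s = \text{True} \oplus \text{True} = \text{False}
q \oplus r = \text{False} \oplus \text{True} = \text{True}
(q \oplus r) \lor r = \text{True} \lor \text{True} = \text{True}
(u \oplus s) \to ((q \oplus r) \lor r) = \text{False} \to \text{True} = \text{True}
\lnot ((u \oplus s) \to ((q \oplus r) \lor r)) = \lnot \text{True} = \text{False}
s \leftrightarrow q = \text{True} \leftrightarrow \text{False} = \text{False}
r \oplus (s \leftrightarrow q) = \text{True} \oplus \text{False} = \text{True}
t \leftrightarrow u = \text{False} \leftrightarrow \text{True} = \text{False}
u \leftrightarrow (t \leftrightarrow u) = \text{True} \leftrightarrow \text{False} = \text{False}
(r \oplus (s \leftrightarrow q)) \oplus (u \leftrightarrow (t \leftrightarrow u)) = \text{True} \oplus \text{False} = \text{True}
\lnot ((u \oplus s) \to ((q \oplus r) \lor r)) \lor ((r \oplus (s \leftrightarrow q)) \oplus (u \leftrightarrow (t \leftrightarrow u))) = \text{False} \lor \text{True} = \text{True}
\lnot (\lnot ((u \oplus s) \to ((q \oplus r) \lor r)) \lor ((r \oplus (s \leftrightarrow q)) \oplus (u \leftrightarrow (t \leftrightarrow u)))) = \lnot \text{True} = \text{False}
((t \oplus (r \oplus s)) \oplus (r \to t)) \to \lnot (\lnot ((u \oplus s) \to ((q \oplus r) \lor r)) \lor ((r \oplus (s \leftrightarrow q)) \oplus (u \leftrightarrow (t \leftrightarrow u)))) = \text{False} \to \text{False} = \text{True}

\text{True}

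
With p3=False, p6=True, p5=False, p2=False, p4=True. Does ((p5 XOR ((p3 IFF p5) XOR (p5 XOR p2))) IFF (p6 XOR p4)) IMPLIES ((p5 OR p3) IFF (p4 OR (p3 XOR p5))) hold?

True

p3 IFF p5 = False IFF False = True
p5 XOR p2 = False XOR False = False
(p3 IFF p5) XOR (p5 XOR p2) = True XOR False = True
p5 XOR ((p3 IFF p5) XOR (p5 XOR p2)) = False XOR True = True
p6 XOR p4 = True XOR True = False
(p5 XOR ((p3 IFF p5) XOR (p5 XOR p2))) IFF (p6 XOR p4) = True IFF False = False
p5 OR p3 = False OR False = False
p3 XOR p5 = False XOR False = False
p4 OR (p3 XOR p5) = True OR False = True
(p5 OR p3) IFF (p4 OR (p3 XOR p5)) = False IFF True = False
((p5 XOR ((p3 IFF p5) XOR (p5 XOR p2))) IFF (p6 XOR p4)) IMPLIES ((p5 OR p3) IFF (p4 OR (p3 XOR p5))) = False IMPLIES False = True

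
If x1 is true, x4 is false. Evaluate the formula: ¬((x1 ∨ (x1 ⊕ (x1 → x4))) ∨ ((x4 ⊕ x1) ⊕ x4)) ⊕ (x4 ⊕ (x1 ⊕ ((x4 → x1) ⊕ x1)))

True

x1 → x4 = True → False = False
x1 ⊕ (x1 → x4) = True ⊕ False = True
x1 ∨ (x1 ⊕ (x1 → x4)) = True ∨ True = True
x4 ⊕ x1 = False ⊕ True = True
(x4 ⊕ x1) ⊕ x4 = True ⊕ False = True
(x1 ∨ (x1 ⊕ (x1 → x4))) ∨ ((x4 ⊕ x1) ⊕ x4) = True ∨ True = True
¬((x1 ∨ (x1 ⊕ (x1 → x4))) ∨ ((x4 ⊕ x1) ⊕ x4)) = ¬True = False
x4 → x1 = False → True = True
(x4 → x1) ⊕ x1 = True ⊕ True = False
x1 ⊕ ((x4 → x1) ⊕ x1) = True ⊕ False = True
x4 ⊕ (x1 ⊕ ((x4 → x1) ⊕ x1)) = False ⊕ True = True
¬((x1 ∨ (x1 ⊕ (x1 → x4))) ∨ ((x4 ⊕ x1) ⊕ x4)) ⊕ (x4 ⊕ (x1 ⊕ ((x4 → x1) ⊕ x1))) = False ⊕ True = True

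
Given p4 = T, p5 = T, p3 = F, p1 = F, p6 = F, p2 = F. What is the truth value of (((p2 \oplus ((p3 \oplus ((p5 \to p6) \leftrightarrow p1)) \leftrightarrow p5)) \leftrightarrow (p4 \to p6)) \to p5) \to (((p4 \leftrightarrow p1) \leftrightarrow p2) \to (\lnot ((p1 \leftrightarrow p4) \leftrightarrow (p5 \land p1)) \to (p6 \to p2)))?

p5 \to p6 = T \to F = F
(p5 \to p6) \leftrightarrow p1 = F \leftrightarrow F = T
p3 \oplus ((p5 \to p6) \leftrightarrow p1) = F \oplus T = T
(p3 \oplus ((p5 \to p6) \leftrightarrow p1)) \leftrightarrow p5 = T \leftrightarrow T = T
p2 \oplus ((p3 \oplus ((p5 \to p6) \leftrightarrow p1)) \leftrightarrow p5) = F \oplus T = T
p4 \to p6 = T \to F = F
(p2 \oplus ((p3 \oplus ((p5 \to p6) \leftrightarrow p1)) \leftrightarrow p5)) \leftrightarrow (p4 \to p6) = T \leftrightarrow F = F
((p2 \oplus ((p3 \oplus ((p5 \to p6) \leftrightarrow p1)) \leftrightarrow p5)) \leftrightarrow (p4 \to p6)) \to p5 = F \to T = T
p4 \leftrightarrow p1 = T \leftrightarrow F = F
(p4 \leftrightarrow p1) \leftrightarrow p2 = F \leftrightarrow F = T
p1 \leftrightarrow p4 = F \leftrightarrow T = F
p5 \land p1 = T \land F = F
(p1 \leftrightarrow p4) \leftrightarrow (p5 \land p1) = F \leftrightarrow F = T
\lnot ((p1 \leftrightarrow p4) \leftrightarrow (p5 \land p1)) = \lnot T = F
p6 \to p2 = F \to F = T
\lnot ((p1 \leftrightarrow p4) \leftrightarrow (p5 \land p1)) \to (p6 \to p2) = F \to T = T
((p4 \leftrightarrow p1) \leftrightarrow p2) \to (\lnot ((p1 \leftrightarrow p4) \leftrightarrow (p5 \land p1)) \to (p6 \to p2)) = T \to T = T
(((p2 \oplus ((p3 \oplus ((p5 \to p6) \leftrightarrow p1)) \leftrightarrow p5)) \leftrightarrow (p4 \to p6)) \to p5) \to (((p4 \leftrightarrow p1) \leftrightarrow p2) \to (\lnot ((p1 \leftrightarrow p4) \leftrightarrow (p5 \land p1)) \to (p6 \to p2))) = T \to T = T

T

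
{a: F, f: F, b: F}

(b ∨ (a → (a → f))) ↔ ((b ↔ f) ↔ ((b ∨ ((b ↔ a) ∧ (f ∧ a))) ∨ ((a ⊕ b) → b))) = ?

Substituting a=F, f=F, b=F:
a → f = F → F = T
a → (a → f) = F → T = T
b ∨ (a → (a → f)) = F ∨ T = T
b ↔ f = F ↔ F = T
b ↔ a = F ↔ F = T
f ∧ a = F ∧ F = F
(b ↔ a) ∧ (f ∧ a) = T ∧ F = F
b ∨ ((b ↔ a) ∧ (f ∧ a)) = F ∨ F = F
a ⊕ b = F ⊕ F = F
(a ⊕ b) → b = F → F = T
(b ∨ ((b ↔ a) ∧ (f ∧ a))) ∨ ((a ⊕ b) → b) = F ∨ T = T
(b ↔ f) ↔ ((b ∨ ((b ↔ a) ∧ (f ∧ a))) ∨ ((a ⊕ b) → b)) = T ↔ T = T
(b ∨ (a → (a → f))) ↔ ((b ↔ f) ↔ ((b ∨ ((b ↔ a) ∧ (f ∧ a))) ∨ ((a ⊕ b) → b))) = T ↔ T = T

T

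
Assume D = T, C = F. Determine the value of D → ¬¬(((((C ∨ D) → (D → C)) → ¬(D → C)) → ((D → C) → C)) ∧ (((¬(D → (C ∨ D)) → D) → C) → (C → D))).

T

C ∨ D = F ∨ T = T
D → C = T → F = F
(C ∨ D) → (D → C) = T → F = F
D → C = T → F = F
¬(D → C) = ¬F = T
((C ∨ D) → (D → C)) → ¬(D → C) = F → T = T
D → C = T → F = F
(D → C) → C = F → F = T
(((C ∨ D) → (D → C)) → ¬(D → C)) → ((D → C) → C) = T → T = T
C ∨ D = F ∨ T = T
D → (C ∨ D) = T → T = T
¬(D → (C ∨ D)) = ¬T = F
¬(D → (C ∨ D)) → D = F → T = T
(¬(D → (C ∨ D)) → D) → C = T → F = F
C → D = F → T = T
((¬(D → (C ∨ D)) → D) → C) → (C → D) = F → T = T
((((C ∨ D) → (D → C)) → ¬(D → C)) → ((D → C) → C)) ∧ (((¬(D → (C ∨ D)) → D) → C) → (C → D)) = T ∧ T = T
¬(((((C ∨ D) → (D → C)) → ¬(D → C)) → ((D → C) → C)) ∧ (((¬(D → (C ∨ D)) → D) → C) → (C → D))) = ¬T = F
¬¬(((((C ∨ D) → (D → C)) → ¬(D → C)) → ((D → C) → C)) ∧ (((¬(D → (C ∨ D)) → D) → C) → (C → D))) = ¬F = T
D → ¬¬(((((C ∨ D) → (D → C)) → ¬(D → C)) → ((D → C) → C)) ∧ (((¬(D → (C ∨ D)) → D) → C) → (C → D))) = T → T = T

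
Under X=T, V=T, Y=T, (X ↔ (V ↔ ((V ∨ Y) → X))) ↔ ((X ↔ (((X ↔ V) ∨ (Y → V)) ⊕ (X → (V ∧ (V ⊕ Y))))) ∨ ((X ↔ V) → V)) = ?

T

V ∨ Y = T ∨ T = T
(V ∨ Y) → X = T → T = T
V ↔ ((V ∨ Y) → X) = T ↔ T = T
X ↔ (V ↔ ((V ∨ Y) → X)) = T ↔ T = T
X ↔ V = T ↔ T = T
Y → V = T → T = T
(X ↔ V) ∨ (Y → V) = T ∨ T = T
V ⊕ Y = T ⊕ T = F
V ∧ (V ⊕ Y) = T ∧ F = F
X → (V ∧ (V ⊕ Y)) = T → F = F
((X ↔ V) ∨ (Y → V)) ⊕ (X → (V ∧ (V ⊕ Y))) = T ⊕ F = T
X ↔ (((X ↔ V) ∨ (Y → V)) ⊕ (X → (V ∧ (V ⊕ Y)))) = T ↔ T = T
X ↔ V = T ↔ T = T
(X ↔ V) → V = T → T = T
(X ↔ (((X ↔ V) ∨ (Y → V)) ⊕ (X → (V ∧ (V ⊕ Y))))) ∨ ((X ↔ V) → V) = T ∨ T = T
(X ↔ (V ↔ ((V ∨ Y) → X))) ↔ ((X ↔ (((X ↔ V) ∨ (Y → V)) ⊕ (X → (V ∧ (V ⊕ Y))))) ∨ ((X ↔ V) → V)) = T ↔ T = T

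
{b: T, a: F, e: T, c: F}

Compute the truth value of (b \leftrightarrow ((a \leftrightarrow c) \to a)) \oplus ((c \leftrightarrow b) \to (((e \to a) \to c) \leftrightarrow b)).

a \leftrightarrow c = F \leftrightarrow F = T
(a \leftrightarrow c) \to a = T \to F = F
b \leftrightarrow ((a \leftrightarrow c) \to a) = T \leftrightarrow F = F
c \leftrightarrow b = F \leftrightarrow T = F
e \to a = T \to F = F
(e \to a) \to c = F \to F = T
((e \to a) \to c) \leftrightarrow b = T \leftrightarrow T = T
(c \leftrightarrow b) \to (((e \to a) \to c) \leftrightarrow b) = F \to T = T
(b \leftrightarrow ((a \leftrightarrow c) \to a)) \oplus ((c \leftrightarrow b) \to (((e \to a) \to c) \leftrightarrow b)) = F \oplus T = T

T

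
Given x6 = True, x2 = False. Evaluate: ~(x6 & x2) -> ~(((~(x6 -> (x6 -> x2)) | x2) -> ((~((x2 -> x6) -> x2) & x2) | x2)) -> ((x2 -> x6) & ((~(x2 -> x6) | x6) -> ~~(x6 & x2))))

Substituting x6=True, x2=False:
x6 & x2 = True & False = False
~(x6 & x2) = ~False = True
x6 -> x2 = True -> False = False
x6 -> (x6 -> x2) = True -> False = False
~(x6 -> (x6 -> x2)) = ~False = True
~(x6 -> (x6 -> x2)) | x2 = True | False = True
x2 -> x6 = False -> True = True
(x2 -> x6) -> x2 = True -> False = False
~((x2 -> x6) -> x2) = ~False = True
~((x2 -> x6) -> x2) & x2 = True & False = False
(~((x2 -> x6) -> x2) & x2) | x2 = False | False = False
(~(x6 -> (x6 -> x2)) | x2) -> ((~((x2 -> x6) -> x2) & x2) | x2) = True -> False = False
x2 -> x6 = False -> True = True
x2 -> x6 = False -> True = True
~(x2 -> x6) = ~True = False
~(x2 -> x6) | x6 = False | True = True
x6 & x2 = True & False = False
~(x6 & x2) = ~False = True
~~(x6 & x2) = ~True = False
(~(x2 -> x6) | x6) -> ~~(x6 & x2) = True -> False = False
(x2 -> x6) & ((~(x2 -> x6) | x6) -> ~~(x6 & x2)) = True & False = False
((~(x6 -> (x6 -> x2)) | x2) -> ((~((x2 -> x6) -> x2) & x2) | x2)) -> ((x2 -> x6) & ((~(x2 -> x6) | x6) -> ~~(x6 & x2))) = False -> False = True
~(((~(x6 -> (x6 -> x2)) | x2) -> ((~((x2 -> x6) -> x2) & x2) | x2)) -> ((x2 -> x6) & ((~(x2 -> x6) | x6) -> ~~(x6 & x2)))) = ~True = False
~(x6 & x2) -> ~(((~(x6 -> (x6 -> x2)) | x2) -> ((~((x2 -> x6) -> x2) & x2) | x2)) -> ((x2 -> x6) & ((~(x2 -> x6) | x6) -> ~~(x6 & x2)))) = True -> False = False

False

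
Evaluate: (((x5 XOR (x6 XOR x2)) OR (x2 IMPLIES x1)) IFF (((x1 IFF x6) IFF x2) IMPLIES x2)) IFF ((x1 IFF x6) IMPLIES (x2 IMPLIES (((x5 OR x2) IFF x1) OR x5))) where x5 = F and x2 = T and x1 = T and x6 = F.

T

x6 XOR x2 = F XOR T = T
x5 XOR (x6 XOR x2) = F XOR T = T
x2 IMPLIES x1 = T IMPLIES T = T
(x5 XOR (x6 XOR x2)) OR (x2 IMPLIES x1) = T OR T = T
x1 IFF x6 = T IFF F = F
(x1 IFF x6) IFF x2 = F IFF T = F
((x1 IFF x6) IFF x2) IMPLIES x2 = F IMPLIES T = T
((x5 XOR (x6 XOR x2)) OR (x2 IMPLIES x1)) IFF (((x1 IFF x6) IFF x2) IMPLIES x2) = T IFF T = T
x1 IFF x6 = T IFF F = F
x5 OR x2 = F OR T = T
(x5 OR x2) IFF x1 = T IFF T = T
((x5 OR x2) IFF x1) OR x5 = T OR F = T
x2 IMPLIES (((x5 OR x2) IFF x1) OR x5) = T IMPLIES T = T
(x1 IFF x6) IMPLIES (x2 IMPLIES (((x5 OR x2) IFF x1) OR x5)) = F IMPLIES T = T
(((x5 XOR (x6 XOR x2)) OR (x2 IMPLIES x1)) IFF (((x1 IFF x6) IFF x2) IMPLIES x2)) IFF ((x1 IFF x6) IMPLIES (x2 IMPLIES (((x5 OR x2) IFF x1) OR x5))) = T IFF T = T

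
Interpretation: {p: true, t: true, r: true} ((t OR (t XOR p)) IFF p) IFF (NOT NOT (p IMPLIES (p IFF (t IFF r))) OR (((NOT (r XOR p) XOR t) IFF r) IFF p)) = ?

true

Substituting p=true, t=true, r=true:
t XOR p = true XOR true = false
t OR (t XOR p) = true OR false = true
(t OR (t XOR p)) IFF p = true IFF true = true
t IFF r = true IFF true = true
p IFF (t IFF r) = true IFF true = true
p IMPLIES (p IFF (t IFF r)) = true IMPLIES true = true
NOT (p IMPLIES (p IFF (t IFF r))) = NOT true = false
NOT NOT (p IMPLIES (p IFF (t IFF r))) = NOT false = true
r XOR p = true XOR true = false
NOT (r XOR p) = NOT false = true
NOT (r XOR p) XOR t = true XOR true = false
(NOT (r XOR p) XOR t) IFF r = false IFF true = false
((NOT (r XOR p) XOR t) IFF r) IFF p = false IFF true = false
NOT NOT (p IMPLIES (p IFF (t IFF r))) OR (((NOT (r XOR p) XOR t) IFF r) IFF p) = true OR false = true
((t OR (t XOR p)) IFF p) IFF (NOT NOT (p IMPLIES (p IFF (t IFF r))) OR (((NOT (r XOR p) XOR t) IFF r) IFF p)) = true IFF true = true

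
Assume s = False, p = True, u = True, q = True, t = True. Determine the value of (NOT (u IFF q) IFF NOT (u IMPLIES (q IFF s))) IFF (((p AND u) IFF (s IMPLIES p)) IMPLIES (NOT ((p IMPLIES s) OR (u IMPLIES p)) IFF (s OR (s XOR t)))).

True

u IFF q = True IFF True = True
NOT (u IFF q) = NOT True = False
q IFF s = True IFF False = False
u IMPLIES (q IFF s) = True IMPLIES False = False
NOT (u IMPLIES (q IFF s)) = NOT False = True
NOT (u IFF q) IFF NOT (u IMPLIES (q IFF s)) = False IFF True = False
p AND u = True AND True = True
s IMPLIES p = False IMPLIES True = True
(p AND u) IFF (s IMPLIES p) = True IFF True = True
p IMPLIES s = True IMPLIES False = False
u IMPLIES p = True IMPLIES True = True
(p IMPLIES s) OR (u IMPLIES p) = False OR True = True
NOT ((p IMPLIES s) OR (u IMPLIES p)) = NOT True = False
s XOR t = False XOR True = True
s OR (s XOR t) = False OR True = True
NOT ((p IMPLIES s) OR (u IMPLIES p)) IFF (s OR (s XOR t)) = False IFF True = False
((p AND u) IFF (s IMPLIES p)) IMPLIES (NOT ((p IMPLIES s) OR (u IMPLIES p)) IFF (s OR (s XOR t))) = True IMPLIES False = False
(NOT (u IFF q) IFF NOT (u IMPLIES (q IFF s))) IFF (((p AND u) IFF (s IMPLIES p)) IMPLIES (NOT ((p IMPLIES s) OR (u IMPLIES p)) IFF (s OR (s XOR t)))) = False IFF False = True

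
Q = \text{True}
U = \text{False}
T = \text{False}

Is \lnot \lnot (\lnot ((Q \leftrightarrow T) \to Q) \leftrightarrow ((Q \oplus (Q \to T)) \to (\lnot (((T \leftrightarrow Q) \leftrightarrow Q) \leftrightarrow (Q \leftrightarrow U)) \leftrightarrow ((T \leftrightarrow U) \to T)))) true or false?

Q \leftrightarrow T = \text{True} \leftrightarrow \text{False} = \text{False}
(Q \leftrightarrow T) \to Q = \text{False} \to \text{True} = \text{True}
\lnot ((Q \leftrightarrow T) \to Q) = \lnot \text{True} = \text{False}
Q \to T = \text{True} \to \text{False} = \text{False}
Q \oplus (Q \to T) = \text{True} \oplus \text{False} = \text{True}
T \leftrightarrow Q = \text{False} \leftrightarrow \text{True} = \text{False}
(T \leftrightarrow Q) \leftrightarrow Q = \text{False} \leftrightarrow \text{True} = \text{False}
Q \leftrightarrow U = \text{True} \leftrightarrow \text{False} = \text{False}
((T \leftrightarrow Q) \leftrightarrow Q) \leftrightarrow (Q \leftrightarrow U) = \text{False} \leftrightarrow \text{False} = \text{True}
\lnot (((T \leftrightarrow Q) \leftrightarrow Q) \leftrightarrow (Q \leftrightarrow U)) = \lnot \text{True} = \text{False}
T \leftrightarrow U = \text{False} \leftrightarrow \text{False} = \text{True}
(T \leftrightarrow U) \to T = \text{True} \to \text{False} = \text{False}
\lnot (((T \leftrightarrow Q) \leftrightarrow Q) \leftrightarrow (Q \leftrightarrow U)) \leftrightarrow ((T \leftrightarrow U) \to T) = \text{False} \leftrightarrow \text{False} = \text{True}
(Q \oplus (Q \to T)) \to (\lnot (((T \leftrightarrow Q) \leftrightarrow Q) \leftrightarrow (Q \leftrightarrow U)) \leftrightarrow ((T \leftrightarrow U) \to T)) = \text{True} \to \text{True} = \text{True}
\lnot ((Q \leftrightarrow T) \to Q) \leftrightarrow ((Q \oplus (Q \to T)) \to (\lnot (((T \leftrightarrow Q) \leftrightarrow Q) \leftrightarrow (Q \leftrightarrow U)) \leftrightarrow ((T \leftrightarrow U) \to T))) = \text{False} \leftrightarrow \text{True} = \text{False}
\lnot (\lnot ((Q \leftrightarrow T) \to Q) \leftrightarrow ((Q \oplus (Q \to T)) \to (\lnot (((T \leftrightarrow Q) \leftrightarrow Q) \leftrightarrow (Q \leftrightarrow U)) \leftrightarrow ((T \leftrightarrow U) \to T)))) = \lnot \text{False} = \text{True}
\lnot \lnot (\lnot ((Q \leftrightarrow T) \to Q) \leftrightarrow ((Q \oplus (Q \to T)) \to (\lnot (((T \leftrightarrow Q) \leftrightarrow Q) \leftrightarrow (Q \leftrightarrow U)) \leftrightarrow ((T \leftrightarrow U) \to T)))) = \lnot \text{True} = \text{False}

\text{False}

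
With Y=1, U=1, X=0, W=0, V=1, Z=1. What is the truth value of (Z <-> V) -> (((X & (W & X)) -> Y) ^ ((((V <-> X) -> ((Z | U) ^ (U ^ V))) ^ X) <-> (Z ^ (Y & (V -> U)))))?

Z <-> V = 1 <-> 1 = 1
W & X = 0 & 0 = 0
X & (W & X) = 0 & 0 = 0
(X & (W & X)) -> Y = 0 -> 1 = 1
V <-> X = 1 <-> 0 = 0
Z | U = 1 | 1 = 1
U ^ V = 1 ^ 1 = 0
(Z | U) ^ (U ^ V) = 1 ^ 0 = 1
(V <-> X) -> ((Z | U) ^ (U ^ V)) = 0 -> 1 = 1
((V <-> X) -> ((Z | U) ^ (U ^ V))) ^ X = 1 ^ 0 = 1
V -> U = 1 -> 1 = 1
Y & (V -> U) = 1 & 1 = 1
Z ^ (Y & (V -> U)) = 1 ^ 1 = 0
(((V <-> X) -> ((Z | U) ^ (U ^ V))) ^ X) <-> (Z ^ (Y & (V -> U))) = 1 <-> 0 = 0
((X & (W & X)) -> Y) ^ ((((V <-> X) -> ((Z | U) ^ (U ^ V))) ^ X) <-> (Z ^ (Y & (V -> U)))) = 1 ^ 0 = 1
(Z <-> V) -> (((X & (W & X)) -> Y) ^ ((((V <-> X) -> ((Z | U) ^ (U ^ V))) ^ X) <-> (Z ^ (Y & (V -> U))))) = 1 -> 1 = 1

1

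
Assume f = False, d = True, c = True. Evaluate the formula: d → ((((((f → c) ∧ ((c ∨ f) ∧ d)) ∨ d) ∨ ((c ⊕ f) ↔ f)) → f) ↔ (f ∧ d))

True

f → c = False → True = True
c ∨ f = True ∨ False = True
(c ∨ f) ∧ d = True ∧ True = True
(f → c) ∧ ((c ∨ f) ∧ d) = True ∧ True = True
((f → c) ∧ ((c ∨ f) ∧ d)) ∨ d = True ∨ True = True
c ⊕ f = True ⊕ False = True
(c ⊕ f) ↔ f = True ↔ False = False
(((f → c) ∧ ((c ∨ f) ∧ d)) ∨ d) ∨ ((c ⊕ f) ↔ f) = True ∨ False = True
((((f → c) ∧ ((c ∨ f) ∧ d)) ∨ d) ∨ ((c ⊕ f) ↔ f)) → f = True → False = False
f ∧ d = False ∧ True = False
(((((f → c) ∧ ((c ∨ f) ∧ d)) ∨ d) ∨ ((c ⊕ f) ↔ f)) → f) ↔ (f ∧ d) = False ↔ False = True
d → ((((((f → c) ∧ ((c ∨ f) ∧ d)) ∨ d) ∨ ((c ⊕ f) ↔ f)) → f) ↔ (f ∧ d)) = True → True = True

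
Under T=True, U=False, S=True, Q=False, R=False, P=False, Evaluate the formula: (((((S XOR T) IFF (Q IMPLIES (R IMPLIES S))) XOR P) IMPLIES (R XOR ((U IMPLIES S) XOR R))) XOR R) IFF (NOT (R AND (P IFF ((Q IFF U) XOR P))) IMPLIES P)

S XOR T = True XOR True = False
R IMPLIES S = False IMPLIES True = True
Q IMPLIES (R IMPLIES S) = False IMPLIES True = True
(S XOR T) IFF (Q IMPLIES (R IMPLIES S)) = False IFF True = False
((S XOR T) IFF (Q IMPLIES (R IMPLIES S))) XOR P = False XOR False = False
U IMPLIES S = False IMPLIES True = True
(U IMPLIES S) XOR R = True XOR False = True
R XOR ((U IMPLIES S) XOR R) = False XOR True = True
(((S XOR T) IFF (Q IMPLIES (R IMPLIES S))) XOR P) IMPLIES (R XOR ((U IMPLIES S) XOR R)) = False IMPLIES True = True
((((S XOR T) IFF (Q IMPLIES (R IMPLIES S))) XOR P) IMPLIES (R XOR ((U IMPLIES S) XOR R))) XOR R = True XOR False = True
Q IFF U = False IFF False = True
(Q IFF U) XOR P = True XOR False = True
P IFF ((Q IFF U) XOR P) = False IFF True = False
R AND (P IFF ((Q IFF U) XOR P)) = False AND False = False
NOT (R AND (P IFF ((Q IFF U) XOR P))) = NOT False = True
NOT (R AND (P IFF ((Q IFF U) XOR P))) IMPLIES P = True IMPLIES False = False
(((((S XOR T) IFF (Q IMPLIES (R IMPLIES S))) XOR P) IMPLIES (R XOR ((U IMPLIES S) XOR R))) XOR R) IFF (NOT (R AND (P IFF ((Q IFF U) XOR P))) IMPLIES P) = True IFF False = False

False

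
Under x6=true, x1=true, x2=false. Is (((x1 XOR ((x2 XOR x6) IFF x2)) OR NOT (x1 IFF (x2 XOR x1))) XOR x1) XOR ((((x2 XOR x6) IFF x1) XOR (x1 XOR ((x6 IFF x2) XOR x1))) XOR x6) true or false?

x2 XOR x6 = false XOR true = true
(x2 XOR x6) IFF x2 = true IFF false = false
x1 XOR ((x2 XOR x6) IFF x2) = true XOR false = true
x2 XOR x1 = false XOR true = true
x1 IFF (x2 XOR x1) = true IFF true = true
NOT (x1 IFF (x2 XOR x1)) = NOT true = false
(x1 XOR ((x2 XOR x6) IFF x2)) OR NOT (x1 IFF (x2 XOR x1)) = true OR false = true
((x1 XOR ((x2 XOR x6) IFF x2)) OR NOT (x1 IFF (x2 XOR x1))) XOR x1 = true XOR true = false
x2 XOR x6 = false XOR true = true
(x2 XOR x6) IFF x1 = true IFF true = true
x6 IFF x2 = true IFF false = false
(x6 IFF x2) XOR x1 = false XOR true = true
x1 XOR ((x6 IFF x2) XOR x1) = true XOR true = false
((x2 XOR x6) IFF x1) XOR (x1 XOR ((x6 IFF x2) XOR x1)) = true XOR false = true
(((x2 XOR x6) IFF x1) XOR (x1 XOR ((x6 IFF x2) XOR x1))) XOR x6 = true XOR true = false
(((x1 XOR ((x2 XOR x6) IFF x2)) OR NOT (x1 IFF (x2 XOR x1))) XOR x1) XOR ((((x2 XOR x6) IFF x1) XOR (x1 XOR ((x6 IFF x2) XOR x1))) XOR x6) = false XOR false = false

false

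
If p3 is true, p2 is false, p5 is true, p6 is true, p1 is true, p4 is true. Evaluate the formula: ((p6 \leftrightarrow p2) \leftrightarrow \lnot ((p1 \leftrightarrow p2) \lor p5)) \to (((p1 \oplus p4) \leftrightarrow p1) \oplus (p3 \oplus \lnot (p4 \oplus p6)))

p6 \leftrightarrow p2 = \text{True} \leftrightarrow \text{False} = \text{False}
p1 \leftrightarrow p2 = \text{True} \leftrightarrow \text{False} = \text{False}
(p1 \leftrightarrow p2) \lor p5 = \text{False} \lor \text{True} = \text{True}
\lnot ((p1 \leftrightarrow p2) \lor p5) = \lnot \text{True} = \text{False}
(p6 \leftrightarrow p2) \leftrightarrow \lnot ((p1 \leftrightarrow p2) \lor p5) = \text{False} \leftrightarrow \text{False} = \text{True}
p1 \oplus p4 = \text{True} \oplus \text{True} = \text{False}
(p1 \oplus p4) \leftrightarrow p1 = \text{False} \leftrightarrow \text{True} = \text{False}
p4 \oplus p6 = \text{True} \oplus \text{True} = \text{False}
\lnot (p4 \oplus p6) = \lnot \text{False} = \text{True}
p3 \oplus \lnot (p4 \oplus p6) = \text{True} \oplus \text{True} = \text{False}
((p1 \oplus p4) \leftrightarrow p1) \oplus (p3 \oplus \lnot (p4 \oplus p6)) = \text{False} \oplus \text{False} = \text{False}
((p6 \leftrightarrow p2) \leftrightarrow \lnot ((p1 \leftrightarrow p2) \lor p5)) \to (((p1 \oplus p4) \leftrightarrow p1) \oplus (p3 \oplus \lnot (p4 \oplus p6))) = \text{True} \to \text{False} = \text{False}

\text{False}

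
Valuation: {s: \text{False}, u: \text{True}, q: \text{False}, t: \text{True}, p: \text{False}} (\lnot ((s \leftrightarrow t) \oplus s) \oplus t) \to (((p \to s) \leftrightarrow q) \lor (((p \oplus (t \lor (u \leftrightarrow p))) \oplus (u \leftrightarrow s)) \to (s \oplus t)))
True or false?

\text{True}

s \leftrightarrow t = \text{False} \leftrightarrow \text{True} = \text{False}
(s \leftrightarrow t) \oplus s = \text{False} \oplus \text{False} = \text{False}
\lnot ((s \leftrightarrow t) \oplus s) = \lnot \text{False} = \text{True}
\lnot ((s \leftrightarrow t) \oplus s) \oplus t = \text{True} \oplus \text{True} = \text{False}
p \to s = \text{False} \to \text{False} = \text{True}
(p \to s) \leftrightarrow q = \text{True} \leftrightarrow \text{False} = \text{False}
u \leftrightarrow p = \text{True} \leftrightarrow \text{False} = \text{False}
t \lor (u \leftrightarrow p) = \text{True} \lor \text{False} = \text{True}
p \oplus (t \lor (u \leftrightarrow p)) = \text{False} \oplus \text{True} = \text{True}
u \leftrightarrow s = \text{True} \leftrightarrow \text{False} = \text{False}
(p \oplus (t \lor (u \leftrightarrow p))) \oplus (u \leftrightarrow s) = \text{True} \oplus \text{False} = \text{True}
s \oplus t = \text{False} \oplus \text{True} = \text{True}
((p \oplus (t \lor (u \leftrightarrow p))) \oplus (u \leftrightarrow s)) \to (s \oplus t) = \text{True} \to \text{True} = \text{True}
((p \to s) \leftrightarrow q) \lor (((p \oplus (t \lor (u \leftrightarrow p))) \oplus (u \leftrightarrow s)) \to (s \oplus t)) = \text{False} \lor \text{True} = \text{True}
(\lnot ((s \leftrightarrow t) \oplus s) \oplus t) \to (((p \to s) \leftrightarrow q) \lor (((p \oplus (t \lor (u \leftrightarrow p))) \oplus (u \leftrightarrow s)) \to (s \oplus t))) = \text{False} \to \text{True} = \text{True}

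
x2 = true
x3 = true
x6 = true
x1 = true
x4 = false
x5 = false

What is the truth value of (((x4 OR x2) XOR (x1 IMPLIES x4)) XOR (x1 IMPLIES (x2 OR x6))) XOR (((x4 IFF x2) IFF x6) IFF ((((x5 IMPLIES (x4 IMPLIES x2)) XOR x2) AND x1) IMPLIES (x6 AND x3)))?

Substituting x2=true, x3=true, x6=true, x1=true, x4=false, x5=false:
x4 OR x2 = false OR true = true
x1 IMPLIES x4 = true IMPLIES false = false
(x4 OR x2) XOR (x1 IMPLIES x4) = true XOR false = true
x2 OR x6 = true OR true = true
x1 IMPLIES (x2 OR x6) = true IMPLIES true = true
((x4 OR x2) XOR (x1 IMPLIES x4)) XOR (x1 IMPLIES (x2 OR x6)) = true XOR true = false
x4 IFF x2 = false IFF true = false
(x4 IFF x2) IFF x6 = false IFF true = false
x4 IMPLIES x2 = false IMPLIES true = true
x5 IMPLIES (x4 IMPLIES x2) = false IMPLIES true = true
(x5 IMPLIES (x4 IMPLIES x2)) XOR x2 = true XOR true = false
((x5 IMPLIES (x4 IMPLIES x2)) XOR x2) AND x1 = false AND true = false
x6 AND x3 = true AND true = true
(((x5 IMPLIES (x4 IMPLIES x2)) XOR x2) AND x1) IMPLIES (x6 AND x3) = false IMPLIES true = true
((x4 IFF x2) IFF x6) IFF ((((x5 IMPLIES (x4 IMPLIES x2)) XOR x2) AND x1) IMPLIES (x6 AND x3)) = false IFF true = false
(((x4 OR x2) XOR (x1 IMPLIES x4)) XOR (x1 IMPLIES (x2 OR x6))) XOR (((x4 IFF x2) IFF x6) IFF ((((x5 IMPLIES (x4 IMPLIES x2)) XOR x2) AND x1) IMPLIES (x6 AND x3))) = false XOR false = false

false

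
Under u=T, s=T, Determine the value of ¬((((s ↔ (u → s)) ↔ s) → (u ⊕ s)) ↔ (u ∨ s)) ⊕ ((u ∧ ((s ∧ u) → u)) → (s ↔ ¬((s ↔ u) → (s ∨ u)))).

T

Substituting u=T, s=T:
u → s = T → T = T
s ↔ (u → s) = T ↔ T = T
(s ↔ (u → s)) ↔ s = T ↔ T = T
u ⊕ s = T ⊕ T = F
((s ↔ (u → s)) ↔ s) → (u ⊕ s) = T → F = F
u ∨ s = T ∨ T = T
(((s ↔ (u → s)) ↔ s) → (u ⊕ s)) ↔ (u ∨ s) = F ↔ T = F
¬((((s ↔ (u → s)) ↔ s) → (u ⊕ s)) ↔ (u ∨ s)) = ¬F = T
s ∧ u = T ∧ T = T
(s ∧ u) → u = T → T = T
u ∧ ((s ∧ u) → u) = T ∧ T = T
s ↔ u = T ↔ T = T
s ∨ u = T ∨ T = T
(s ↔ u) → (s ∨ u) = T → T = T
¬((s ↔ u) → (s ∨ u)) = ¬T = F
s ↔ ¬((s ↔ u) → (s ∨ u)) = T ↔ F = F
(u ∧ ((s ∧ u) → u)) → (s ↔ ¬((s ↔ u) → (s ∨ u))) = T → F = F
¬((((s ↔ (u → s)) ↔ s) → (u ⊕ s)) ↔ (u ∨ s)) ⊕ ((u ∧ ((s ∧ u) → u)) → (s ↔ ¬((s ↔ u) → (s ∨ u)))) = T ⊕ F = T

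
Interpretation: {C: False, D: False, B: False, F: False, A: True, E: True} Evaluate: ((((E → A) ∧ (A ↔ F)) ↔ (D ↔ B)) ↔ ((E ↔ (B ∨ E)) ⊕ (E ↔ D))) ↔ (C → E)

E → A = True → True = True
A ↔ F = True ↔ False = False
(E → A) ∧ (A ↔ F) = True ∧ False = False
D ↔ B = False ↔ False = True
((E → A) ∧ (A ↔ F)) ↔ (D ↔ B) = False ↔ True = False
B ∨ E = False ∨ True = True
E ↔ (B ∨ E) = True ↔ True = True
E ↔ D = True ↔ False = False
(E ↔ (B ∨ E)) ⊕ (E ↔ D) = True ⊕ False = True
(((E → A) ∧ (A ↔ F)) ↔ (D ↔ B)) ↔ ((E ↔ (B ∨ E)) ⊕ (E ↔ D)) = False ↔ True = False
C → E = False → True = True
((((E → A) ∧ (A ↔ F)) ↔ (D ↔ B)) ↔ ((E ↔ (B ∨ E)) ⊕ (E ↔ D))) ↔ (C → E) = False ↔ True = False

False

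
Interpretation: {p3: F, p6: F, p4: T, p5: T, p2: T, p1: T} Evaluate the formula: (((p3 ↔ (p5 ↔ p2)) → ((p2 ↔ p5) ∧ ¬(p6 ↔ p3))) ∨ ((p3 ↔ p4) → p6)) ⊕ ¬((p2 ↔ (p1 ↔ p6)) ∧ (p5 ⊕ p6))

Substituting p3=F, p6=F, p4=T, p5=T, p2=T, p1=T:
p5 ↔ p2 = T ↔ T = T
p3 ↔ (p5 ↔ p2) = F ↔ T = F
p2 ↔ p5 = T ↔ T = T
p6 ↔ p3 = F ↔ F = T
¬(p6 ↔ p3) = ¬T = F
(p2 ↔ p5) ∧ ¬(p6 ↔ p3) = T ∧ F = F
(p3 ↔ (p5 ↔ p2)) → ((p2 ↔ p5) ∧ ¬(p6 ↔ p3)) = F → F = T
p3 ↔ p4 = F ↔ T = F
(p3 ↔ p4) → p6 = F → F = T
((p3 ↔ (p5 ↔ p2)) → ((p2 ↔ p5) ∧ ¬(p6 ↔ p3))) ∨ ((p3 ↔ p4) → p6) = T ∨ T = T
p1 ↔ p6 = T ↔ F = F
p2 ↔ (p1 ↔ p6) = T ↔ F = F
p5 ⊕ p6 = T ⊕ F = T
(p2 ↔ (p1 ↔ p6)) ∧ (p5 ⊕ p6) = F ∧ T = F
¬((p2 ↔ (p1 ↔ p6)) ∧ (p5 ⊕ p6)) = ¬F = T
(((p3 ↔ (p5 ↔ p2)) → ((p2 ↔ p5) ∧ ¬(p6 ↔ p3))) ∨ ((p3 ↔ p4) → p6)) ⊕ ¬((p2 ↔ (p1 ↔ p6)) ∧ (p5 ⊕ p6)) = T ⊕ T = F

F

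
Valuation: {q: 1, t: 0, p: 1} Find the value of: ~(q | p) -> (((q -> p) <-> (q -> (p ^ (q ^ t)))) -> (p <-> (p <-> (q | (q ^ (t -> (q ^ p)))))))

1

Substituting q=1, t=0, p=1:
q | p = 1 | 1 = 1
~(q | p) = ~1 = 0
q -> p = 1 -> 1 = 1
q ^ t = 1 ^ 0 = 1
p ^ (q ^ t) = 1 ^ 1 = 0
q -> (p ^ (q ^ t)) = 1 -> 0 = 0
(q -> p) <-> (q -> (p ^ (q ^ t))) = 1 <-> 0 = 0
q ^ p = 1 ^ 1 = 0
t -> (q ^ p) = 0 -> 0 = 1
q ^ (t -> (q ^ p)) = 1 ^ 1 = 0
q | (q ^ (t -> (q ^ p))) = 1 | 0 = 1
p <-> (q | (q ^ (t -> (q ^ p)))) = 1 <-> 1 = 1
p <-> (p <-> (q | (q ^ (t -> (q ^ p))))) = 1 <-> 1 = 1
((q -> p) <-> (q -> (p ^ (q ^ t)))) -> (p <-> (p <-> (q | (q ^ (t -> (q ^ p)))))) = 0 -> 1 = 1
~(q | p) -> (((q -> p) <-> (q -> (p ^ (q ^ t)))) -> (p <-> (p <-> (q | (q ^ (t -> (q ^ p))))))) = 0 -> 1 = 1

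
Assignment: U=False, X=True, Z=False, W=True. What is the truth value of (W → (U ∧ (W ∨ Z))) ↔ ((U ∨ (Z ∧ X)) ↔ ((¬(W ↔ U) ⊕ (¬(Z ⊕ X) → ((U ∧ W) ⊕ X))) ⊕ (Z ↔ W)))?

W ∨ Z = True ∨ False = True
U ∧ (W ∨ Z) = False ∧ True = False
W → (U ∧ (W ∨ Z)) = True → False = False
Z ∧ X = False ∧ True = False
U ∨ (Z ∧ X) = False ∨ False = False
W ↔ U = True ↔ False = False
¬(W ↔ U) = ¬False = True
Z ⊕ X = False ⊕ True = True
¬(Z ⊕ X) = ¬True = False
U ∧ W = False ∧ True = False
(U ∧ W) ⊕ X = False ⊕ True = True
¬(Z ⊕ X) → ((U ∧ W) ⊕ X) = False → True = True
¬(W ↔ U) ⊕ (¬(Z ⊕ X) → ((U ∧ W) ⊕ X)) = True ⊕ True = False
Z ↔ W = False ↔ True = False
(¬(W ↔ U) ⊕ (¬(Z ⊕ X) → ((U ∧ W) ⊕ X))) ⊕ (Z ↔ W) = False ⊕ False = False
(U ∨ (Z ∧ X)) ↔ ((¬(W ↔ U) ⊕ (¬(Z ⊕ X) → ((U ∧ W) ⊕ X))) ⊕ (Z ↔ W)) = False ↔ False = True
(W → (U ∧ (W ∨ Z))) ↔ ((U ∨ (Z ∧ X)) ↔ ((¬(W ↔ U) ⊕ (¬(Z ⊕ X) → ((U ∧ W) ⊕ X))) ⊕ (Z ↔ W))) = False ↔ True = False

False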